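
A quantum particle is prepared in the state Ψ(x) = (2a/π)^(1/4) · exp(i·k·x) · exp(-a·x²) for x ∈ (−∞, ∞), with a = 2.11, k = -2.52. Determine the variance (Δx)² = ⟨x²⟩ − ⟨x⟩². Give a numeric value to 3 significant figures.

0.118

Compute ⟨x⟩ and ⟨x²⟩ separately, then (Δx)² = ⟨x²⟩ − ⟨x⟩².
Gaussian moments: ∫x^(2j)·e^(−2ax²) dx = (2j−1)!!/(4a)^j · √(π/(2a)), odd powers integrate to 0; here √(π/(2a)) = 0.86282.
⟨x⟩ = 0.0000 and ⟨x²⟩ = 0.11848.
(Δx)² = 0.11848 − (0.0000)² = 0.11848.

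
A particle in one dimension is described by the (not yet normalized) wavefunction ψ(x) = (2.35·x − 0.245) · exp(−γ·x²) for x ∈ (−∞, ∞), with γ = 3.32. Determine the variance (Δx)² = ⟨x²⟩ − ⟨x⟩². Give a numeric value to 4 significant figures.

0.1737

Compute ⟨x⟩ and ⟨x²⟩ separately, then (Δx)² = ⟨x²⟩ − ⟨x⟩².
Expand each integrand as polynomial × e^(−2γx²) and use ∫x^(2j)·e^(−2γx²) dx = (2j−1)!!/(4γ)^j · √(π/(2γ)), odd powers → 0; here √(π/(2γ)) = 0.68785.
Normalization: ∫|ψ|² dx = 0.32733.
⟨x⟩ = -0.18221 and ⟨x²⟩ = 0.20691.
(Δx)² = 0.20691 − (-0.18221)² = 0.17371.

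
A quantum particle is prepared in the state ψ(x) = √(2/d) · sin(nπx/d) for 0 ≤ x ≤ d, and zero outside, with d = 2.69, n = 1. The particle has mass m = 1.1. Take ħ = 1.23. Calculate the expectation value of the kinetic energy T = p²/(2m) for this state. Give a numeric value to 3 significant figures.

0.938

T = −(ħ²/2m) d²/dx², so ⟨T⟩ = −(ħ²/2m) ∫ ψ*·ψ'' dx; with m = 1.1.
d/dx sin(nπx/d) = (nπ/d)·cos(nπx/d) and d²/dx² sin(nπx/d) = −(nπ/d)²·sin(nπx/d); on 0 ≤ x ≤ d, ∫sin²(nπx/d) dx = d/2 and ∫sin(nπx/d)·cos(nπx/d) dx = 0.
⟨T⟩ = 0.93796.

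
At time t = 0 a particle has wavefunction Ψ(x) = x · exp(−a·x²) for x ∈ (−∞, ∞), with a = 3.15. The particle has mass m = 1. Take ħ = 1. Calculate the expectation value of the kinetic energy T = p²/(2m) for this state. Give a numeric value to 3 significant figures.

4.73

T = −(ħ²/2m) d²/dx², so ⟨T⟩ = −(ħ²/2m) ∫ Ψ*·Ψ'' dx / ∫|Ψ|² dx; with m = 1.
Expand each integrand as polynomial × e^(−2ax²) and use ∫x^(2j)·e^(−2ax²) dx = (2j−1)!!/(4a)^j · √(π/(2a)), odd powers → 0; here √(π/(2a)) = 0.70616. Differentiate with the product rule, d/dx e^(−ax²) = −2ax·e^(−ax²).
State is unnormalized: ∫|Ψ|² dx = 0.056045, and ∫Ψ*·(−ħ²/2m · Ψ'') dx = 0.26481, so ⟨T⟩ = 0.26481 / 0.056045.
⟨T⟩ = 4.7250.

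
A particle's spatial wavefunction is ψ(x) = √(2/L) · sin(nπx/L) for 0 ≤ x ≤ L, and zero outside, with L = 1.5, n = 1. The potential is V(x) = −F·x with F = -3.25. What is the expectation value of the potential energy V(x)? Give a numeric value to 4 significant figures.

⟨V⟩ = ∫ V(x)·|ψ|² dx.
With sin²θ = (1 − cos2θ)/2 on 0 ≤ x ≤ L: ∫sin²(nπx/L) dx = L/2, ∫x·sin²(nπx/L) dx = L²/4, ∫x²·sin²(nπx/L) dx = L³·(1/6 − 1/(4n²π²)); higher powers xᵏ the same way, integrating xᵏ·cos(2nπx/L) by parts.
⟨V⟩ = 2.4375.

2.438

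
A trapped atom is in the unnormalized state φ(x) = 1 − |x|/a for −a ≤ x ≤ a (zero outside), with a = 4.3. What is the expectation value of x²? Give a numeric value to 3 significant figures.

1.85

⟨x²⟩ = ∫ x²·|φ|² dx / ∫|φ|² dx (integrals over the domain).
φ is even, so ∫ over [−a, a] = 2∫₀ᵃ with φ = 1 − x/a there: ∫₀ᵃ (1 − x/a)² dx = a/3, ∫₀ᵃ x²(1 − x/a)² dx = a³/30, ∫₀ᵃ x⁴(1 − x/a)² dx = a⁵/105.
State is unnormalized: ∫|φ|² dx = 2.8667, and ∫φ*·x²·φ dx = 5.3005, so ⟨x²⟩ = 5.3005 / 2.8667.
⟨x²⟩ = 1.8490.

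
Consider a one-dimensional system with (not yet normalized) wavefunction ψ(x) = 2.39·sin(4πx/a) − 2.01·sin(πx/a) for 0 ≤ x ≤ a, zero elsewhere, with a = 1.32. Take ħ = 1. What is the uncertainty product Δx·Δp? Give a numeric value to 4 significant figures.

Δx = √(⟨x²⟩−⟨x⟩²), Δp = √(⟨p²⟩−⟨p⟩²).
On 0 ≤ x ≤ a (j ≠ l): ∫sin²(jπx/a) dx = a/2, ∫sin(jπx/a)·sin(lπx/a) dx = 0; diagonal moments ∫x·sin²(jπx/a) dx = a²/4, ∫x²·sin²(jπx/a) dx = a³·(1/6 − 1/(4j²π²)); cross terms ∫x·sin(jπx/a)·sin(lπx/a) dx = 0 for j + l even and −4jla²/(π²(j² − l²)²) for j + l odd, ∫x²·sin(jπx/a)·sin(lπx/a) dx = (−1)^(j+l)·4jla³/(π²(j² − l²)²); higher powers the same way via product-to-sum and parts. d²/dx² sin(jπx/a) = −(jπ/a)²·sin(jπx/a); on 0 ≤ x ≤ a, ∫sin²(jπx/a) dx = a/2 and ∫sin(jπx/a)·sin(lπx/a) dx = 0 for j ≠ l, so only diagonal terms survive in ∫|ψ|² and ∫ψ·ψ″; ∫ψ·ψ′ dx = [ψ²/2] between the walls = 0.
Normalization: ∫|ψ|² dx = 6.4365.
⟨x⟩ = 0.67874, ⟨x²⟩ = 0.56574 ⇒ Δx = 0.32411.
⟨p⟩ = 0.0000, ⟨p²⟩ = 55.431 ⇒ Δp = 7.4452.
Δx·Δp = 2.4131.

2.413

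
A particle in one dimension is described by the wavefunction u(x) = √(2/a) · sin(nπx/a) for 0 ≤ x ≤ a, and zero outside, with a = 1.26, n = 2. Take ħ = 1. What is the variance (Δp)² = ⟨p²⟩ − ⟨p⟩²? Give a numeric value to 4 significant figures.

Compute ⟨p⟩ and ⟨p²⟩ separately; (Δp)² = ⟨p²⟩ − ⟨p⟩².
d/dx sin(nπx/a) = (nπ/a)·cos(nπx/a) and d²/dx² sin(nπx/a) = −(nπ/a)²·sin(nπx/a); on 0 ≤ x ≤ a, ∫sin²(nπx/a) dx = a/2 and ∫sin(nπx/a)·cos(nπx/a) dx = 0.
⟨p⟩ = 0.0000 and ⟨p²⟩ = 24.867.
(Δp)² = 24.867 − (0.0000)² = 24.867.

24.87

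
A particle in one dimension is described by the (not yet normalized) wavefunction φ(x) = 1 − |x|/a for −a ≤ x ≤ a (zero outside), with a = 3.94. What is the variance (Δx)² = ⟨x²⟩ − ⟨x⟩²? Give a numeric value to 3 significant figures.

Compute ⟨x⟩ and ⟨x²⟩ separately, then (Δx)² = ⟨x²⟩ − ⟨x⟩².
φ is even, so ∫ over [−a, a] = 2∫₀ᵃ with φ = 1 − x/a there: ∫₀ᵃ (1 − x/a)² dx = a/3, ∫₀ᵃ x²(1 − x/a)² dx = a³/30, ∫₀ᵃ x⁴(1 − x/a)² dx = a⁵/105.
Normalization: ∫|φ|² dx = 2.6267.
⟨x⟩ = 0.0000 and ⟨x²⟩ = 1.5524.
(Δx)² = 1.5524 − (0.0000)² = 1.5524.

1.55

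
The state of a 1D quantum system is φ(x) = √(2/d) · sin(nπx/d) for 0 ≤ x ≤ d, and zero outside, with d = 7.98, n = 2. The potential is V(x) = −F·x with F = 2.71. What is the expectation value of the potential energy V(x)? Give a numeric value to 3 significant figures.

-10.8

⟨V⟩ = ∫ V(x)·|φ|² dx.
With sin²θ = (1 − cos2θ)/2 on 0 ≤ x ≤ d: ∫sin²(nπx/d) dx = d/2, ∫x·sin²(nπx/d) dx = d²/4, ∫x²·sin²(nπx/d) dx = d³·(1/6 − 1/(4n²π²)); higher powers xᵏ the same way, integrating xᵏ·cos(2nπx/d) by parts.
⟨V⟩ = -10.813.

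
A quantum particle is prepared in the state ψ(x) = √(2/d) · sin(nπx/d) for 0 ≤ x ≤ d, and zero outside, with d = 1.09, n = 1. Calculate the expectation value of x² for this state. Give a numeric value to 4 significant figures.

0.3358

⟨x²⟩ = ∫ x²·|ψ|² dx (integrals over the domain).
With sin²θ = (1 − cos2θ)/2 on 0 ≤ x ≤ d: ∫sin²(nπx/d) dx = d/2, ∫x·sin²(nπx/d) dx = d²/4, ∫x²·sin²(nπx/d) dx = d³·(1/6 − 1/(4n²π²)); higher powers xᵏ the same way, integrating xᵏ·cos(2nπx/d) by parts.
⟨x²⟩ = 0.33584.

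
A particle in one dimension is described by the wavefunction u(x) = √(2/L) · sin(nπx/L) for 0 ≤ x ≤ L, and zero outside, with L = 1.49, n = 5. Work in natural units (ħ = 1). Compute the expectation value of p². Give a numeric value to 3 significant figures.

111.

p² u = −ħ² d²u/dx²; ⟨p²⟩ = −ħ² ∫ u*·u'' dx.
d/dx sin(nπx/L) = (nπ/L)·cos(nπx/L) and d²/dx² sin(nπx/L) = −(nπ/L)²·sin(nπx/L); on 0 ≤ x ≤ L, ∫sin²(nπx/L) dx = L/2 and ∫sin(nπx/L)·cos(nπx/L) dx = 0.
⟨p²⟩ = 111.14.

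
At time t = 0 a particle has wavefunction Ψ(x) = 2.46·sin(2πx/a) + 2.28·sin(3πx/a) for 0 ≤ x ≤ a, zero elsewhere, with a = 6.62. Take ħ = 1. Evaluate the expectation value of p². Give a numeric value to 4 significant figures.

p² Ψ = −ħ² d²Ψ/dx²; ⟨p²⟩ = −ħ² ∫ Ψ*·Ψ'' dx / ∫|Ψ|² dx.
d²/dx² sin(jπx/a) = −(jπ/a)²·sin(jπx/a); on 0 ≤ x ≤ a, ∫sin²(jπx/a) dx = a/2 and ∫sin(jπx/a)·sin(lπx/a) dx = 0 for j ≠ l, so only diagonal terms survive in ∫|Ψ|² and ∫Ψ·Ψ″; ∫Ψ·Ψ′ dx = [Ψ²/2] between the walls = 0.
State is unnormalized: ∫|Ψ|² dx = 37.238, and ∫Ψ*·(−ħ² Ψ'') dx = 52.920, so ⟨p²⟩ = 52.920 / 37.238.
⟨p²⟩ = 1.4212.

1.421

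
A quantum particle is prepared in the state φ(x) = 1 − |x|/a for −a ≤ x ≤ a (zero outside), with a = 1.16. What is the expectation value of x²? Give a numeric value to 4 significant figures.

⟨x²⟩ = ∫ x²·|φ|² dx / ∫|φ|² dx (integrals over the domain).
φ is even, so ∫ over [−a, a] = 2∫₀ᵃ with φ = 1 − x/a there: ∫₀ᵃ (1 − x/a)² dx = a/3, ∫₀ᵃ x²(1 − x/a)² dx = a³/30, ∫₀ᵃ x⁴(1 − x/a)² dx = a⁵/105.
State is unnormalized: ∫|φ|² dx = 0.77333, and ∫φ*·x²·φ dx = 0.10406, so ⟨x²⟩ = 0.10406 / 0.77333.
⟨x²⟩ = 0.13456.

0.1346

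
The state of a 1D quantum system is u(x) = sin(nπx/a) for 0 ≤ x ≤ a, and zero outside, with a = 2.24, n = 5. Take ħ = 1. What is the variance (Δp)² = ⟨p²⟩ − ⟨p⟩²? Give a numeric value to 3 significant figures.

Compute ⟨p⟩ and ⟨p²⟩ separately; (Δp)² = ⟨p²⟩ − ⟨p⟩².
d/dx sin(nπx/a) = (nπ/a)·cos(nπx/a) and d²/dx² sin(nπx/a) = −(nπ/a)²·sin(nπx/a); on 0 ≤ x ≤ a, ∫sin²(nπx/a) dx = a/2 and ∫sin(nπx/a)·cos(nπx/a) dx = 0.
Normalization: ∫|u|² dx = 1.1200.
⟨p⟩ = 0.0000 and ⟨p²⟩ = 49.175.
(Δp)² = 49.175 − (0.0000)² = 49.175.

49.2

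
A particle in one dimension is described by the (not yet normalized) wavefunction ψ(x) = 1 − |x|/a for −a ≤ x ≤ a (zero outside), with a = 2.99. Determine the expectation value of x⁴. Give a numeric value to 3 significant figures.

⟨x⁴⟩ = ∫ x⁴·|ψ|² dx / ∫|ψ|² dx (integrals over the domain).
ψ is even, so ∫ over [−a, a] = 2∫₀ᵃ with ψ = 1 − x/a there: ∫₀ᵃ (1 − x/a)² dx = a/3, ∫₀ᵃ x²(1 − x/a)² dx = a³/30, ∫₀ᵃ x⁴(1 − x/a)² dx = a⁵/105.
State is unnormalized: ∫|ψ|² dx = 1.9933, and ∫ψ*·x⁴·ψ dx = 4.5519, so ⟨x⁴⟩ = 4.5519 / 1.9933.
⟨x⁴⟩ = 2.2836.

2.28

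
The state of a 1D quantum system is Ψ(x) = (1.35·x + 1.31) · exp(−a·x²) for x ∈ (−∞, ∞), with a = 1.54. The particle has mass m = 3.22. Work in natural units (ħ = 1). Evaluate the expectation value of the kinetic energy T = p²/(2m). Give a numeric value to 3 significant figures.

0.309

T = −(ħ²/2m) d²/dx², so ⟨T⟩ = −(ħ²/2m) ∫ Ψ*·Ψ'' dx / ∫|Ψ|² dx; with m = 3.22.
Expand each integrand as polynomial × e^(−2ax²) and use ∫x^(2j)·e^(−2ax²) dx = (2j−1)!!/(4a)^j · √(π/(2a)), odd powers → 0; here √(π/(2a)) = 1.0099. Differentiate with the product rule, d/dx e^(−ax²) = −2ax·e^(−ax²).
State is unnormalized: ∫|Ψ|² dx = 2.0320, and ∫Ψ*·(−ħ²/2m · Ψ'') dx = 0.62881, so ⟨T⟩ = 0.62881 / 2.0320.
⟨T⟩ = 0.30946.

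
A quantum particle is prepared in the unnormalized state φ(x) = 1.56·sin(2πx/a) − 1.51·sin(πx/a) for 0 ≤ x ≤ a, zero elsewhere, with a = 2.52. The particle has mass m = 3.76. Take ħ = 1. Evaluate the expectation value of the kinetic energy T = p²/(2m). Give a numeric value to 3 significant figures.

T = −(ħ²/2m) d²/dx², so ⟨T⟩ = −(ħ²/2m) ∫ φ*·φ'' dx / ∫|φ|² dx; with m = 3.76.
d²/dx² sin(jπx/a) = −(jπ/a)²·sin(jπx/a); on 0 ≤ x ≤ a, ∫sin²(jπx/a) dx = a/2 and ∫sin(jπx/a)·sin(lπx/a) dx = 0 for j ≠ l, so only diagonal terms survive in ∫|φ|² and ∫φ·φ″; ∫φ·φ′ dx = [φ²/2] between the walls = 0.
State is unnormalized: ∫|φ|² dx = 5.9393, and ∫φ*·(−ħ²/2m · φ'') dx = 3.1287, so ⟨T⟩ = 3.1287 / 5.9393.
⟨T⟩ = 0.52677.

0.527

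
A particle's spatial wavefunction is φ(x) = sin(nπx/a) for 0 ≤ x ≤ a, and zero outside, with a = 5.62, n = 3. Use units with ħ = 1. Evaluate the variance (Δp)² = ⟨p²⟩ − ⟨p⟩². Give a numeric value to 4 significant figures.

2.812

Compute ⟨p⟩ and ⟨p²⟩ separately; (Δp)² = ⟨p²⟩ − ⟨p⟩².
d/dx sin(nπx/a) = (nπ/a)·cos(nπx/a) and d²/dx² sin(nπx/a) = −(nπ/a)²·sin(nπx/a); on 0 ≤ x ≤ a, ∫sin²(nπx/a) dx = a/2 and ∫sin(nπx/a)·cos(nπx/a) dx = 0.
Normalization: ∫|φ|² dx = 2.8100.
⟨p⟩ = 0.0000 and ⟨p²⟩ = 2.8124.
(Δp)² = 2.8124 − (0.0000)² = 2.8124.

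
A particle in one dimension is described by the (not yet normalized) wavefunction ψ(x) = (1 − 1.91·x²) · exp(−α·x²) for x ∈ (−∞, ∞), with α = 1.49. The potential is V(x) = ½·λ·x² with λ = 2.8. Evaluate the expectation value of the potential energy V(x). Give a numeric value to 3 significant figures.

⟨V⟩ = ∫ V(x)·|ψ|² dx / ∫|ψ|² dx.
Expand each integrand as polynomial × e^(−2αx²) and use ∫x^(2j)·e^(−2αx²) dx = (2j−1)!!/(4α)^j · √(π/(2α)), odd powers → 0; here √(π/(2α)) = 1.0268.
State is unnormalized: ∫|ψ|² dx = 0.68501, and ∫ψ*·V(x)·ψ dx = 0.14898, so ⟨V⟩ = 0.14898 / 0.68501.
⟨V⟩ = 0.21748.

0.217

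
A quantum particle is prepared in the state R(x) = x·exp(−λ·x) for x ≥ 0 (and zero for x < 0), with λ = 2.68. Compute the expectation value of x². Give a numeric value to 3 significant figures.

⟨x²⟩ = ∫ x²·|R|² dx / ∫|R|² dx (integrals over the domain).
Every integrand reduces to terms xʲ·e^(−2λx) on [0, ∞); use ∫₀^∞ xʲ·e^(−2λx) dx = j!/(2λ)^(j+1).
State is unnormalized: ∫|R|² dx = 0.012988, and ∫R*·x²·R dx = 0.0054248, so ⟨x²⟩ = 0.0054248 / 0.012988.
⟨x²⟩ = 0.41769.

0.418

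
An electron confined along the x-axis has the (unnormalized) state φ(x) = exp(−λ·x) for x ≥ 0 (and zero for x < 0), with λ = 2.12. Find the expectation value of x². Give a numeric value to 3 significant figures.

⟨x²⟩ = ∫ x²·|φ|² dx / ∫|φ|² dx (integrals over the domain).
Every integrand reduces to terms xʲ·e^(−2λx) on [0, ∞); use ∫₀^∞ xʲ·e^(−2λx) dx = j!/(2λ)^(j+1).
State is unnormalized: ∫|φ|² dx = 0.23585, and ∫φ*·x²·φ dx = 0.026238, so ⟨x²⟩ = 0.026238 / 0.23585.
⟨x²⟩ = 0.11125.

0.111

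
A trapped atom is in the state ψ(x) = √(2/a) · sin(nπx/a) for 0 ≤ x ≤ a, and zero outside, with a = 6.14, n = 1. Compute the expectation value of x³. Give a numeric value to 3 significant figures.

40.3

⟨x³⟩ = ∫ x³·|ψ|² dx (integrals over the domain).
With sin²θ = (1 − cos2θ)/2 on 0 ≤ x ≤ a: ∫sin²(nπx/a) dx = a/2, ∫x·sin²(nπx/a) dx = a²/4, ∫x²·sin²(nπx/a) dx = a³·(1/6 − 1/(4n²π²)); higher powers xᵏ the same way, integrating xᵏ·cos(2nπx/a) by parts.
⟨x³⟩ = 40.279.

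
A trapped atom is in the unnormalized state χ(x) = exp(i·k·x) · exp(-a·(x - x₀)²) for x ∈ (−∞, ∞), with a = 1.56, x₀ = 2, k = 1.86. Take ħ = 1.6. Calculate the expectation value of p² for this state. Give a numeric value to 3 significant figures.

12.9

p² χ = −ħ² d²χ/dx²; ⟨p²⟩ = −ħ² ∫ χ*·χ'' dx / ∫|χ|² dx.
Gaussian moments (u = x − x₀): ∫u^(2j)·e^(−2au²) du = (2j−1)!!/(4a)^j · √(π/(2a)), odd powers integrate to 0; here √(π/(2a)) = 1.0035. Derivatives: χ′ = (ik − 2au)·χ, χ″ = ((ik − 2au)² − 2a)·χ; the odd-in-u pieces drop out.
State is unnormalized: ∫|χ|² dx = 1.0035, and ∫χ*·(−ħ² χ'') dx = 12.895, so ⟨p²⟩ = 12.895 / 1.0035.
⟨p²⟩ = 12.850.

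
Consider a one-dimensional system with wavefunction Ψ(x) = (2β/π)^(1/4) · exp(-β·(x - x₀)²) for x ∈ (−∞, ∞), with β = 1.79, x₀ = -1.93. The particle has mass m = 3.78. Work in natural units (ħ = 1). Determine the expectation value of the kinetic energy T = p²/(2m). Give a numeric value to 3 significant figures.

0.237

T = −(ħ²/2m) d²/dx², so ⟨T⟩ = −(ħ²/2m) ∫ Ψ*·Ψ'' dx; with m = 3.78.
Gaussian moments (u = x − x₀): ∫u^(2j)·e^(−2βu²) du = (2j−1)!!/(4β)^j · √(π/(2β)), odd powers integrate to 0; here √(π/(2β)) = 0.93677. Derivatives: d/dx e^(−βu²) = −2βu·e^(−βu²), d²/dx² e^(−βu²) = (4β²u² − 2β)·e^(−βu²).
⟨T⟩ = 0.23677.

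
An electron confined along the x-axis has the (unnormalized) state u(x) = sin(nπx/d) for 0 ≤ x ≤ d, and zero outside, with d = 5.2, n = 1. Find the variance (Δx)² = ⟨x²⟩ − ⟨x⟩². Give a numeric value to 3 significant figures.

0.883

Compute ⟨x⟩ and ⟨x²⟩ separately, then (Δx)² = ⟨x²⟩ − ⟨x⟩².
With sin²θ = (1 − cos2θ)/2 on 0 ≤ x ≤ d: ∫sin²(nπx/d) dx = d/2, ∫x·sin²(nπx/d) dx = d²/4, ∫x²·sin²(nπx/d) dx = d³·(1/6 − 1/(4n²π²)); higher powers xᵏ the same way, integrating xᵏ·cos(2nπx/d) by parts.
Normalization: ∫|u|² dx = 2.6000.
⟨x⟩ = 2.6000 and ⟨x²⟩ = 7.6435.
(Δx)² = 7.6435 − (2.6000)² = 0.88347.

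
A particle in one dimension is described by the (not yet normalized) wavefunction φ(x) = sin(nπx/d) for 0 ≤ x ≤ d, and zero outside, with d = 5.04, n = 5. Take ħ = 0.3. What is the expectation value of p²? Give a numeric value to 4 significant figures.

0.8742

p² φ = −ħ² d²φ/dx²; ⟨p²⟩ = −ħ² ∫ φ*·φ'' dx / ∫|φ|² dx.
d/dx sin(nπx/d) = (nπ/d)·cos(nπx/d) and d²/dx² sin(nπx/d) = −(nπ/d)²·sin(nπx/d); on 0 ≤ x ≤ d, ∫sin²(nπx/d) dx = d/2 and ∫sin(nπx/d)·cos(nπx/d) dx = 0.
State is unnormalized: ∫|φ|² dx = 2.5200, and ∫φ*·(−ħ² φ'') dx = 2.2030, so ⟨p²⟩ = 2.2030 / 2.5200.
⟨p²⟩ = 0.87422.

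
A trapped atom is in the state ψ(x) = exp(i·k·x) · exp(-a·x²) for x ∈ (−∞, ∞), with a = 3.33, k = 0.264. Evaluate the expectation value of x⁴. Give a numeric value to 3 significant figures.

0.0169

⟨x⁴⟩ = ∫ x⁴·|ψ|² dx / ∫|ψ|² dx (integrals over the domain).
Gaussian moments: ∫x^(2j)·e^(−2ax²) dx = (2j−1)!!/(4a)^j · √(π/(2a)), odd powers integrate to 0; here √(π/(2a)) = 0.68681.
State is unnormalized: ∫|ψ|² dx = 0.68681, and ∫ψ*·x⁴·ψ dx = 0.011613, so ⟨x⁴⟩ = 0.011613 / 0.68681.
⟨x⁴⟩ = 0.016909.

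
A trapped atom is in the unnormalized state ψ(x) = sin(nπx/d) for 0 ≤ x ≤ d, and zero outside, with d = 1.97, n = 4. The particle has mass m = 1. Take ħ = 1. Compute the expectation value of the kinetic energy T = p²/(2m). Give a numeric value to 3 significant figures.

20.3

T = −(ħ²/2m) d²/dx², so ⟨T⟩ = −(ħ²/2m) ∫ ψ*·ψ'' dx / ∫|ψ|² dx; with m = 1.
d/dx sin(nπx/d) = (nπ/d)·cos(nπx/d) and d²/dx² sin(nπx/d) = −(nπ/d)²·sin(nπx/d); on 0 ≤ x ≤ d, ∫sin²(nπx/d) dx = d/2 and ∫sin(nπx/d)·cos(nπx/d) dx = 0.
State is unnormalized: ∫|ψ|² dx = 0.98500, and ∫ψ*·(−ħ²/2m · ψ'') dx = 20.040, so ⟨T⟩ = 20.040 / 0.98500.
⟨T⟩ = 20.345.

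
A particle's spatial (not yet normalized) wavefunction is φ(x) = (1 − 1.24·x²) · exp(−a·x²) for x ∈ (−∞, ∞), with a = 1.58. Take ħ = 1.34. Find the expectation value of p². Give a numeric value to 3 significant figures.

6.52

p² φ = −ħ² d²φ/dx²; ⟨p²⟩ = −ħ² ∫ φ*·φ'' dx / ∫|φ|² dx.
Expand each integrand as polynomial × e^(−2ax²) and use ∫x^(2j)·e^(−2ax²) dx = (2j−1)!!/(4a)^j · √(π/(2a)), odd powers → 0; here √(π/(2a)) = 0.99708. Differentiate with the product rule, d/dx e^(−ax²) = −2ax·e^(−ax²).
State is unnormalized: ∫|φ|² dx = 0.72097, and ∫φ*·(−ħ² φ'') dx = 4.7011, so ⟨p²⟩ = 4.7011 / 0.72097.
⟨p²⟩ = 6.5204.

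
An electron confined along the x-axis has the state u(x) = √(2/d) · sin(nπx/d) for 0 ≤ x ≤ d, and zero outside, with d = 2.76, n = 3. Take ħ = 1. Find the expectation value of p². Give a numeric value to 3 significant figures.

p² u = −ħ² d²u/dx²; ⟨p²⟩ = −ħ² ∫ u*·u'' dx.
d/dx sin(nπx/d) = (nπ/d)·cos(nπx/d) and d²/dx² sin(nπx/d) = −(nπ/d)²·sin(nπx/d); on 0 ≤ x ≤ d, ∫sin²(nπx/d) dx = d/2 and ∫sin(nπx/d)·cos(nπx/d) dx = 0.
⟨p²⟩ = 11.661.

11.7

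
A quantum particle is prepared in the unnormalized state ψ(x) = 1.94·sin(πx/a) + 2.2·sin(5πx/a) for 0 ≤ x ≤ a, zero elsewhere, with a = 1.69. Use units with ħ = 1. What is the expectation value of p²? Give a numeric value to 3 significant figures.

50.1

p² ψ = −ħ² d²ψ/dx²; ⟨p²⟩ = −ħ² ∫ ψ*·ψ'' dx / ∫|ψ|² dx.
d²/dx² sin(jπx/a) = −(jπ/a)²·sin(jπx/a); on 0 ≤ x ≤ a, ∫sin²(jπx/a) dx = a/2 and ∫sin(jπx/a)·sin(lπx/a) dx = 0 for j ≠ l, so only diagonal terms survive in ∫|ψ|² and ∫ψ·ψ″; ∫ψ·ψ′ dx = [ψ²/2] between the walls = 0.
State is unnormalized: ∫|ψ|² dx = 7.2700, and ∫ψ*·(−ħ² ψ'') dx = 364.31, so ⟨p²⟩ = 364.31 / 7.2700.
⟨p²⟩ = 50.111.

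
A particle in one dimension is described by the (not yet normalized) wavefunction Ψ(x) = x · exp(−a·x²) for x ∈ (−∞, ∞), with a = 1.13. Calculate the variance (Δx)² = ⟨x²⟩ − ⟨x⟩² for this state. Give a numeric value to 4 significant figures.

0.6637

Compute ⟨x⟩ and ⟨x²⟩ separately, then (Δx)² = ⟨x²⟩ − ⟨x⟩².
Expand each integrand as polynomial × e^(−2ax²) and use ∫x^(2j)·e^(−2ax²) dx = (2j−1)!!/(4a)^j · √(π/(2a)), odd powers → 0; here √(π/(2a)) = 1.1790.
Normalization: ∫|Ψ|² dx = 0.26084.
⟨x⟩ = 0.0000 and ⟨x²⟩ = 0.66372.
(Δx)² = 0.66372 − (0.0000)² = 0.66372.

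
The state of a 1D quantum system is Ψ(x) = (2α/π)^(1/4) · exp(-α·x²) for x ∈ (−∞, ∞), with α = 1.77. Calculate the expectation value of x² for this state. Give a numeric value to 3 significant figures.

0.141

⟨x²⟩ = ∫ x²·|Ψ|² dx (integrals over the domain).
Gaussian moments: ∫x^(2j)·e^(−2αx²) dx = (2j−1)!!/(4α)^j · √(π/(2α)), odd powers integrate to 0; here √(π/(2α)) = 0.94205.
⟨x²⟩ = 0.14124.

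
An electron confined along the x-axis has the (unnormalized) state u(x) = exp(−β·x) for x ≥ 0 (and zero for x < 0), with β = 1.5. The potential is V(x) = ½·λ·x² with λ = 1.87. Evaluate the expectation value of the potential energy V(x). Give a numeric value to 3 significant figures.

0.208

⟨V⟩ = ∫ V(x)·|u|² dx / ∫|u|² dx.
Every integrand reduces to terms xʲ·e^(−2βx) on [0, ∞); use ∫₀^∞ xʲ·e^(−2βx) dx = j!/(2β)^(j+1).
State is unnormalized: ∫|u|² dx = 0.33333, and ∫u*·V(x)·u dx = 0.069259, so ⟨V⟩ = 0.069259 / 0.33333.
⟨V⟩ = 0.20778.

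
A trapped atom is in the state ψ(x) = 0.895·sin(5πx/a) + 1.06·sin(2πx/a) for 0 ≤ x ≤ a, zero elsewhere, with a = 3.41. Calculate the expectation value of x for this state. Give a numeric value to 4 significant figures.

⟨x⟩ = ∫ x·|ψ|² dx / ∫|ψ|² dx (integrals over the domain).
On 0 ≤ x ≤ a (j ≠ l): ∫sin²(jπx/a) dx = a/2, ∫sin(jπx/a)·sin(lπx/a) dx = 0; diagonal moments ∫x·sin²(jπx/a) dx = a²/4, ∫x²·sin²(jπx/a) dx = a³·(1/6 − 1/(4j²π²)); cross terms ∫x·sin(jπx/a)·sin(lπx/a) dx = 0 for j + l even and −4jla²/(π²(j² − l²)²) for j + l odd, ∫x²·sin(jπx/a)·sin(lπx/a) dx = (−1)^(j+l)·4jla³/(π²(j² − l²)²); higher powers the same way via product-to-sum and parts.
State is unnormalized: ∫|ψ|² dx = 3.2815, and ∫ψ*·x·ψ dx = 5.3922, so ⟨x⟩ = 5.3922 / 3.2815.
⟨x⟩ = 1.6432.

1.643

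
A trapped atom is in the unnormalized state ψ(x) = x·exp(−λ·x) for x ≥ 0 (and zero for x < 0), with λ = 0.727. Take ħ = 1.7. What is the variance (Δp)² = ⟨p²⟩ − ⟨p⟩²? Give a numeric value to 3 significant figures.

Compute ⟨p⟩ and ⟨p²⟩ separately; (Δp)² = ⟨p²⟩ − ⟨p⟩².
Differentiate x·exp(−λ·x) with the product rule; every integrand then reduces to terms xʲ·e^(−2λx) on [0, ∞), with ∫₀^∞ xʲ·e^(−2λx) dx = j!/(2λ)^(j+1).
Normalization: ∫|ψ|² dx = 0.65063.
⟨p⟩ = 0.0000 and ⟨p²⟩ = 1.5274.
(Δp)² = 1.5274 − (0.0000)² = 1.5274.

1.53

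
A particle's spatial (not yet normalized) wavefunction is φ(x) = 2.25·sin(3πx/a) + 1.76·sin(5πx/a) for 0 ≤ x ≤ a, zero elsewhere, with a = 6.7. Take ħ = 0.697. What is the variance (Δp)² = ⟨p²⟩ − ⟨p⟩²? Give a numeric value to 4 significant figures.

1.610

Compute ⟨p⟩ and ⟨p²⟩ separately; (Δp)² = ⟨p²⟩ − ⟨p⟩².
d²/dx² sin(jπx/a) = −(jπ/a)²·sin(jπx/a); on 0 ≤ x ≤ a, ∫sin²(jπx/a) dx = a/2 and ∫sin(jπx/a)·sin(lπx/a) dx = 0 for j ≠ l, so only diagonal terms survive in ∫|φ|² and ∫φ·φ″; ∫φ·φ′ dx = [φ²/2] between the walls = 0.
Normalization: ∫|φ|² dx = 27.336.
⟨p⟩ = 0.0000 and ⟨p²⟩ = 1.6100.
(Δp)² = 1.6100 − (0.0000)² = 1.6100.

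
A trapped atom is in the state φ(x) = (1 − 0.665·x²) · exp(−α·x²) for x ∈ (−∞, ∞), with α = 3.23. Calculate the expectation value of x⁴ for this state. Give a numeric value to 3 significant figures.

⟨x⁴⟩ = ∫ x⁴·|φ|² dx / ∫|φ|² dx (integrals over the domain).
Expand each integrand as polynomial × e^(−2αx²) and use ∫x^(2j)·e^(−2αx²) dx = (2j−1)!!/(4α)^j · √(π/(2α)), odd powers → 0; here √(π/(2α)) = 0.69736.
State is unnormalized: ∫|φ|² dx = 0.63112, and ∫φ*·x⁴·φ dx = 0.0072443, so ⟨x⁴⟩ = 0.0072443 / 0.63112.
⟨x⁴⟩ = 0.011478.

0.0115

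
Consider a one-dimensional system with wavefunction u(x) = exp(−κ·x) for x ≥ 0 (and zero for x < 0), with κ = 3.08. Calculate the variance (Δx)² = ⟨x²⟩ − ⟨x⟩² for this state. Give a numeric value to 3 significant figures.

0.0264

Compute ⟨x⟩ and ⟨x²⟩ separately, then (Δx)² = ⟨x²⟩ − ⟨x⟩².
Every integrand reduces to terms xʲ·e^(−2κx) on [0, ∞); use ∫₀^∞ xʲ·e^(−2κx) dx = j!/(2κ)^(j+1).
Normalization: ∫|u|² dx = 0.16234.
⟨x⟩ = 0.16234 and ⟨x²⟩ = 0.052707.
(Δx)² = 0.052707 − (0.16234)² = 0.026354.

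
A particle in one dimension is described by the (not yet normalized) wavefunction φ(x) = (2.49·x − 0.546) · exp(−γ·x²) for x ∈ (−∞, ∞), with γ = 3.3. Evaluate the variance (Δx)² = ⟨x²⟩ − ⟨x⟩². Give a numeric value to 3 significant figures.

Compute ⟨x⟩ and ⟨x²⟩ separately, then (Δx)² = ⟨x²⟩ − ⟨x⟩².
Expand each integrand as polynomial × e^(−2γx²) and use ∫x^(2j)·e^(−2γx²) dx = (2j−1)!!/(4γ)^j · √(π/(2γ)), odd powers → 0; here √(π/(2γ)) = 0.68993.
Normalization: ∫|φ|² dx = 0.52974.
⟨x⟩ = -0.26828 and ⟨x²⟩ = 0.16845.
(Δx)² = 0.16845 − (-0.26828)² = 0.096471.

0.0965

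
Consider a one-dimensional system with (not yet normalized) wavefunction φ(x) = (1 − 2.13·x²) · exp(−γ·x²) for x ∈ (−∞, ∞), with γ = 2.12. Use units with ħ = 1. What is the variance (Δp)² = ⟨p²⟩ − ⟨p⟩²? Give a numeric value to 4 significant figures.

Compute ⟨p⟩ and ⟨p²⟩ separately; (Δp)² = ⟨p²⟩ − ⟨p⟩².
Expand each integrand as polynomial × e^(−2γx²) and use ∫x^(2j)·e^(−2γx²) dx = (2j−1)!!/(4γ)^j · √(π/(2γ)), odd powers → 0; here √(π/(2γ)) = 0.86078. Differentiate with the product rule, d/dx e^(−γx²) = −2γx·e^(−γx²).
Normalization: ∫|φ|² dx = 0.59128.
⟨p⟩ = 0.0000 and ⟨p²⟩ = 5.9997.
(Δp)² = 5.9997 − (0.0000)² = 5.9997.

6.000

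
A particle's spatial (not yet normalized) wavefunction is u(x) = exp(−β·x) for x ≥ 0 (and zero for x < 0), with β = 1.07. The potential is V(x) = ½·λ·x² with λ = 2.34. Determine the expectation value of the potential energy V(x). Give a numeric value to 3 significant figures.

0.511

⟨V⟩ = ∫ V(x)·|u|² dx / ∫|u|² dx.
Every integrand reduces to terms xʲ·e^(−2βx) on [0, ∞); use ∫₀^∞ xʲ·e^(−2βx) dx = j!/(2β)^(j+1).
State is unnormalized: ∫|u|² dx = 0.46729, and ∫u*·V(x)·u dx = 0.23877, so ⟨V⟩ = 0.23877 / 0.46729.
⟨V⟩ = 0.51096.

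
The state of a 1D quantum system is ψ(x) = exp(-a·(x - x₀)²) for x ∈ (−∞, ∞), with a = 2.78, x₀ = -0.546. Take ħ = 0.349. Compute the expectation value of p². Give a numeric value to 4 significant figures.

p² ψ = −ħ² d²ψ/dx²; ⟨p²⟩ = −ħ² ∫ ψ*·ψ'' dx / ∫|ψ|² dx.
Gaussian moments (u = x − x₀): ∫u^(2j)·e^(−2au²) du = (2j−1)!!/(4a)^j · √(π/(2a)), odd powers integrate to 0; here √(π/(2a)) = 0.75169. Derivatives: d/dx e^(−au²) = −2au·e^(−au²), d²/dx² e^(−au²) = (4a²u² − 2a)·e^(−au²).
State is unnormalized: ∫|ψ|² dx = 0.75169, and ∫ψ*·(−ħ² ψ'') dx = 0.25453, so ⟨p²⟩ = 0.25453 / 0.75169.
⟨p²⟩ = 0.33861.

0.3386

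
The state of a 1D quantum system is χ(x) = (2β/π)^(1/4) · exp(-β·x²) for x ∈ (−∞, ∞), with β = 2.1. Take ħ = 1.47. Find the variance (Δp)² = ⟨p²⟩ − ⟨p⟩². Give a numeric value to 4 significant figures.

Compute ⟨p⟩ and ⟨p²⟩ separately; (Δp)² = ⟨p²⟩ − ⟨p⟩².
Gaussian moments: ∫x^(2j)·e^(−2βx²) dx = (2j−1)!!/(4β)^j · √(π/(2β)), odd powers integrate to 0; here √(π/(2β)) = 0.86487. Derivatives: d/dx e^(−βx²) = −2βx·e^(−βx²), d²/dx² e^(−βx²) = (4β²x² − 2β)·e^(−βx²).
⟨p⟩ = 0.0000 and ⟨p²⟩ = 4.5379.
(Δp)² = 4.5379 − (0.0000)² = 4.5379.

4.538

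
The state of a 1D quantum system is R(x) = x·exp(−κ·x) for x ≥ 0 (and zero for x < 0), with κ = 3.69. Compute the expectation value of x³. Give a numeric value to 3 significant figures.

⟨x³⟩ = ∫ x³·|R|² dx / ∫|R|² dx (integrals over the domain).
Every integrand reduces to terms xʲ·e^(−2κx) on [0, ∞); use ∫₀^∞ xʲ·e^(−2κx) dx = j!/(2κ)^(j+1).
State is unnormalized: ∫|R|² dx = 0.0049758, and ∫R*·x³·R dx = 0.00074275, so ⟨x³⟩ = 0.00074275 / 0.0049758.
⟨x³⟩ = 0.14927.

0.149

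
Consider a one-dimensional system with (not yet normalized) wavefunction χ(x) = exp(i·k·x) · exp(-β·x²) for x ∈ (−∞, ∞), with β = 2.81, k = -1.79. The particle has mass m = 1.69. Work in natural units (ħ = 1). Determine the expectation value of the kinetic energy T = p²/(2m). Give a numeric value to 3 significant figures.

T = −(ħ²/2m) d²/dx², so ⟨T⟩ = −(ħ²/2m) ∫ χ*·χ'' dx / ∫|χ|² dx; with m = 1.69.
Gaussian moments: ∫x^(2j)·e^(−2βx²) dx = (2j−1)!!/(4β)^j · √(π/(2β)), odd powers integrate to 0; here √(π/(2β)) = 0.74766. Derivatives: χ′ = (ik − 2βx)·χ, χ″ = ((ik − 2βx)² − 2β)·χ; the odd-in-x pieces drop out.
State is unnormalized: ∫|χ|² dx = 0.74766, and ∫χ*·(−ħ²/2m · χ'') dx = 1.3303, so ⟨T⟩ = 1.3303 / 0.74766.
⟨T⟩ = 1.7793.

1.78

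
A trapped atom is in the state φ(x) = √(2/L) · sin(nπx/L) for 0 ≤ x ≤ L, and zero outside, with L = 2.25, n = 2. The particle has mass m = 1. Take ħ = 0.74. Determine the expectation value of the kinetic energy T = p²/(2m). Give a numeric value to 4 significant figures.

T = −(ħ²/2m) d²/dx², so ⟨T⟩ = −(ħ²/2m) ∫ φ*·φ'' dx; with m = 1.
d/dx sin(nπx/L) = (nπ/L)·cos(nπx/L) and d²/dx² sin(nπx/L) = −(nπ/L)²·sin(nπx/L); on 0 ≤ x ≤ L, ∫sin²(nπx/L) dx = L/2 and ∫sin(nπx/L)·cos(nπx/L) dx = 0.
⟨T⟩ = 2.1351.

2.135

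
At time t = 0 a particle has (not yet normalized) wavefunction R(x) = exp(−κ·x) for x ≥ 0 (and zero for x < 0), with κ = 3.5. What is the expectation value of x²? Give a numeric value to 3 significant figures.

0.0408

⟨x²⟩ = ∫ x²·|R|² dx / ∫|R|² dx (integrals over the domain).
Every integrand reduces to terms xʲ·e^(−2κx) on [0, ∞); use ∫₀^∞ xʲ·e^(−2κx) dx = j!/(2κ)^(j+1).
State is unnormalized: ∫|R|² dx = 0.14286, and ∫R*·x²·R dx = 0.0058309, so ⟨x²⟩ = 0.0058309 / 0.14286.
⟨x²⟩ = 0.040816.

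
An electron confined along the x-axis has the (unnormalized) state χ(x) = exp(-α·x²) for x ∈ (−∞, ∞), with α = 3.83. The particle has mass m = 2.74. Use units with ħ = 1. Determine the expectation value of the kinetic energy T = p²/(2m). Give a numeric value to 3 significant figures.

0.699

T = −(ħ²/2m) d²/dx², so ⟨T⟩ = −(ħ²/2m) ∫ χ*·χ'' dx / ∫|χ|² dx; with m = 2.74.
Gaussian moments: ∫x^(2j)·e^(−2αx²) dx = (2j−1)!!/(4α)^j · √(π/(2α)), odd powers integrate to 0; here √(π/(2α)) = 0.64041. Derivatives: d/dx e^(−αx²) = −2αx·e^(−αx²), d²/dx² e^(−αx²) = (4α²x² − 2α)·e^(−αx²).
State is unnormalized: ∫|χ|² dx = 0.64041, and ∫χ*·(−ħ²/2m · χ'') dx = 0.44759, so ⟨T⟩ = 0.44759 / 0.64041.
⟨T⟩ = 0.69891.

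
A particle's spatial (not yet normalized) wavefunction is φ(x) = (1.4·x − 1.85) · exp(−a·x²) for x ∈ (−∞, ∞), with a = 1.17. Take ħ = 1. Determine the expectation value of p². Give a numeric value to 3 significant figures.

p² φ = −ħ² d²φ/dx²; ⟨p²⟩ = −ħ² ∫ φ*·φ'' dx / ∫|φ|² dx.
Expand each integrand as polynomial × e^(−2ax²) and use ∫x^(2j)·e^(−2ax²) dx = (2j−1)!!/(4a)^j · √(π/(2a)), odd powers → 0; here √(π/(2a)) = 1.1587. Differentiate with the product rule, d/dx e^(−ax²) = −2ax·e^(−ax²).
State is unnormalized: ∫|φ|² dx = 4.4509, and ∫φ*·(−ħ² φ'') dx = 6.3430, so ⟨p²⟩ = 6.3430 / 4.4509.
⟨p²⟩ = 1.4251.

1.43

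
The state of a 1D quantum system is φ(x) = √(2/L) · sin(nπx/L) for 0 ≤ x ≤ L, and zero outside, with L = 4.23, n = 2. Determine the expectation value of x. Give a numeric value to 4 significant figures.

2.115

⟨x⟩ = ∫ x·|φ|² dx (integrals over the domain).
With sin²θ = (1 − cos2θ)/2 on 0 ≤ x ≤ L: ∫sin²(nπx/L) dx = L/2, ∫x·sin²(nπx/L) dx = L²/4, ∫x²·sin²(nπx/L) dx = L³·(1/6 − 1/(4n²π²)); higher powers xᵏ the same way, integrating xᵏ·cos(2nπx/L) by parts.
⟨x⟩ = 2.1150.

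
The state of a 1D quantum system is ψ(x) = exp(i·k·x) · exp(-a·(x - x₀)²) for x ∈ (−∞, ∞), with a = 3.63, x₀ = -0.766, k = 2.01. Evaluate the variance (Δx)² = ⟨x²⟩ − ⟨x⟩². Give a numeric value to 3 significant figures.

0.0689

Compute ⟨x⟩ and ⟨x²⟩ separately, then (Δx)² = ⟨x²⟩ − ⟨x⟩².
Gaussian moments (u = x − x₀): ∫u^(2j)·e^(−2au²) du = (2j−1)!!/(4a)^j · √(π/(2a)), odd powers integrate to 0; here √(π/(2a)) = 0.65782.
Normalization: ∫|ψ|² dx = 0.65782.
⟨x⟩ = -0.76600 and ⟨x²⟩ = 0.65563.
(Δx)² = 0.65563 − (-0.76600)² = 0.068871.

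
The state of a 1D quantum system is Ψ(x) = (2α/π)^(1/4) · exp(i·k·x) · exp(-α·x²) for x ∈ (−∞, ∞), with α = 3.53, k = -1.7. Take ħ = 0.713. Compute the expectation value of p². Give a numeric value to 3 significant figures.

p² Ψ = −ħ² d²Ψ/dx²; ⟨p²⟩ = −ħ² ∫ Ψ*·Ψ'' dx.
Gaussian moments: ∫x^(2j)·e^(−2αx²) dx = (2j−1)!!/(4α)^j · √(π/(2α)), odd powers integrate to 0; here √(π/(2α)) = 0.66707. Derivatives: Ψ′ = (ik − 2αx)·Ψ, Ψ″ = ((ik − 2αx)² − 2α)·Ψ; the odd-in-x pieces drop out.
⟨p²⟩ = 3.2637.

3.26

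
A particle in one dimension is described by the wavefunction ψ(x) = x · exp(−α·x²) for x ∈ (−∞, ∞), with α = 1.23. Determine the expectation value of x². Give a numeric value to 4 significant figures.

⟨x²⟩ = ∫ x²·|ψ|² dx / ∫|ψ|² dx (integrals over the domain).
Expand each integrand as polynomial × e^(−2αx²) and use ∫x^(2j)·e^(−2αx²) dx = (2j−1)!!/(4α)^j · √(π/(2α)), odd powers → 0; here √(π/(2α)) = 1.1301.
State is unnormalized: ∫|ψ|² dx = 0.22969, and ∫ψ*·x²·ψ dx = 0.14005, so ⟨x²⟩ = 0.14005 / 0.22969.
⟨x²⟩ = 0.60976.

0.6098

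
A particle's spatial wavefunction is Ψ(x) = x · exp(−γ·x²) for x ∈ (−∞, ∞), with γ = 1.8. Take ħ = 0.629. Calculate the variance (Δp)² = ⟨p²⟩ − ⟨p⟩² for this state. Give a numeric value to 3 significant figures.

2.14

Compute ⟨p⟩ and ⟨p²⟩ separately; (Δp)² = ⟨p²⟩ − ⟨p⟩².
Expand each integrand as polynomial × e^(−2γx²) and use ∫x^(2j)·e^(−2γx²) dx = (2j−1)!!/(4γ)^j · √(π/(2γ)), odd powers → 0; here √(π/(2γ)) = 0.93417. Differentiate with the product rule, d/dx e^(−γx²) = −2γx·e^(−γx²).
Normalization: ∫|Ψ|² dx = 0.12975.
⟨p⟩ = 0.0000 and ⟨p²⟩ = 2.1365.
(Δp)² = 2.1365 − (0.0000)² = 2.1365.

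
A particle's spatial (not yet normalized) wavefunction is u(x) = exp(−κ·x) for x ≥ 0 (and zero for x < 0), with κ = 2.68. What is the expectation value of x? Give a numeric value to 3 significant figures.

0.187

⟨x⟩ = ∫ x·|u|² dx / ∫|u|² dx (integrals over the domain).
Every integrand reduces to terms xʲ·e^(−2κx) on [0, ∞); use ∫₀^∞ xʲ·e^(−2κx) dx = j!/(2κ)^(j+1).
State is unnormalized: ∫|u|² dx = 0.18657, and ∫u*·x·u dx = 0.034807, so ⟨x⟩ = 0.034807 / 0.18657.
⟨x⟩ = 0.18657.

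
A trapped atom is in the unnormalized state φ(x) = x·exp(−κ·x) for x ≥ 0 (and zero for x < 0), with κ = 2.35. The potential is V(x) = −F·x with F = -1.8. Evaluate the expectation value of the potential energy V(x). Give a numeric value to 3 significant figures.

⟨V⟩ = ∫ V(x)·|φ|² dx / ∫|φ|² dx.
Every integrand reduces to terms xʲ·e^(−2κx) on [0, ∞); use ∫₀^∞ xʲ·e^(−2κx) dx = j!/(2κ)^(j+1).
State is unnormalized: ∫|φ|² dx = 0.019264, and ∫φ*·V(x)·φ dx = 0.022133, so ⟨V⟩ = 0.022133 / 0.019264.
⟨V⟩ = 1.1489.

1.15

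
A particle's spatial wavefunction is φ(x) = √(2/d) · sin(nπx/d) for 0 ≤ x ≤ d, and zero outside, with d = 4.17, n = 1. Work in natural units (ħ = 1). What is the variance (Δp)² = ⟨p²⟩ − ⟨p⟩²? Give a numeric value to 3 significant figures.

0.568

Compute ⟨p⟩ and ⟨p²⟩ separately; (Δp)² = ⟨p²⟩ − ⟨p⟩².
d/dx sin(nπx/d) = (nπ/d)·cos(nπx/d) and d²/dx² sin(nπx/d) = −(nπ/d)²·sin(nπx/d); on 0 ≤ x ≤ d, ∫sin²(nπx/d) dx = d/2 and ∫sin(nπx/d)·cos(nπx/d) dx = 0.
⟨p⟩ = 0.0000 and ⟨p²⟩ = 0.56758.
(Δp)² = 0.56758 − (0.0000)² = 0.56758.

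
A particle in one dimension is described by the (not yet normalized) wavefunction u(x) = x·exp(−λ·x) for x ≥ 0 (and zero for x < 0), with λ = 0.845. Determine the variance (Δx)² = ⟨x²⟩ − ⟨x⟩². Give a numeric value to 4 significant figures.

Compute ⟨x⟩ and ⟨x²⟩ separately, then (Δx)² = ⟨x²⟩ − ⟨x⟩².
Every integrand reduces to terms xʲ·e^(−2λx) on [0, ∞); use ∫₀^∞ xʲ·e^(−2λx) dx = j!/(2λ)^(j+1).
Normalization: ∫|u|² dx = 0.41435.
⟨x⟩ = 1.7751 and ⟨x²⟩ = 4.2015.
(Δx)² = 4.2015 − (1.7751)² = 1.0504.

1.050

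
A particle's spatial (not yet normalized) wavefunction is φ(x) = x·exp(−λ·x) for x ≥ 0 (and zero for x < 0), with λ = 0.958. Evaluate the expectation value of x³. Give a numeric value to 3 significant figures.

8.53

⟨x³⟩ = ∫ x³·|φ|² dx / ∫|φ|² dx (integrals over the domain).
Every integrand reduces to terms xʲ·e^(−2λx) on [0, ∞); use ∫₀^∞ xʲ·e^(−2λx) dx = j!/(2λ)^(j+1).
State is unnormalized: ∫|φ|² dx = 0.28434, and ∫φ*·x³·φ dx = 2.4255, so ⟨x³⟩ = 2.4255 / 0.28434.
⟨x³⟩ = 8.5303.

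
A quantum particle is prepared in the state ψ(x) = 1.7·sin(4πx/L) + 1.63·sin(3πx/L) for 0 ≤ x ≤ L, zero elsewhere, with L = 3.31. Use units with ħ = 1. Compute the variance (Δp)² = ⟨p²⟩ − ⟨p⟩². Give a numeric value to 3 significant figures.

Compute ⟨p⟩ and ⟨p²⟩ separately; (Δp)² = ⟨p²⟩ − ⟨p⟩².
d²/dx² sin(jπx/L) = −(jπ/L)²·sin(jπx/L); on 0 ≤ x ≤ L, ∫sin²(jπx/L) dx = L/2 and ∫sin(jπx/L)·sin(lπx/L) dx = 0 for j ≠ l, so only diagonal terms survive in ∫|ψ|² and ∫ψ·ψ″; ∫ψ·ψ′ dx = [ψ²/2] between the walls = 0.
Normalization: ∫|ψ|² dx = 9.1801.
⟨p⟩ = 0.0000 and ⟨p²⟩ = 11.393.
(Δp)² = 11.393 − (0.0000)² = 11.393.

11.4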